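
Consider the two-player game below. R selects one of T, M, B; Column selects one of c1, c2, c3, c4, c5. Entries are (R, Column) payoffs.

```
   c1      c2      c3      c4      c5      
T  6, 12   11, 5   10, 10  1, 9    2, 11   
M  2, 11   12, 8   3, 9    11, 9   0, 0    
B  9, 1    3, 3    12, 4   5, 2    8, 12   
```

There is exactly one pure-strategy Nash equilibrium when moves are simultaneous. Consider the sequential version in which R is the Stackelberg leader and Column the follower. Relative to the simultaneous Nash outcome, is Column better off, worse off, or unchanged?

unchanged

Work backward from Column's decision.
- T: Column compares 12, 5, 10, 9, 11 and picks c1; R would get 6.
- M: Column compares 11, 8, 9, 9, 0 and picks c1; R would get 2.
- B: Column compares 1, 3, 4, 2, 12 and picks c5; R would get 8.
Maximizing over 6, 2, 8, R chooses B. Subgame-perfect outcome: (B, c5) with payoffs (8, 12).
For the simultaneous game, intersect best replies.
R's best replies: c1→B; c2→M; c3→B; c4→M; c5→B.
Column's best replies: T→c1; M→c1; B→c5.
The unique mutual best reply is (B, c5), giving (8, 12).
Column earns 12 sequentially versus 12 at the Nash outcome: unchanged.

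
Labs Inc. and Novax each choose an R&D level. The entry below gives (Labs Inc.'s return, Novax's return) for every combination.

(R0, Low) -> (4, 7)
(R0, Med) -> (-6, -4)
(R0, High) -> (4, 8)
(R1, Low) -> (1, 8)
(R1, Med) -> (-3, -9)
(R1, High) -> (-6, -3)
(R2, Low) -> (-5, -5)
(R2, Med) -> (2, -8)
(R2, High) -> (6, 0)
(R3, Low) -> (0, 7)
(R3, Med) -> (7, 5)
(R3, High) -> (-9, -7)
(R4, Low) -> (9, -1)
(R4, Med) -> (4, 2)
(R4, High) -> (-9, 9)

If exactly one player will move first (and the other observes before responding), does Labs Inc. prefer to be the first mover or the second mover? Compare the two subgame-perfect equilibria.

If Labs Inc. leads: Novax's best replies are R0→High, R1→Low, R2→High, R3→Low, R4→High; Labs Inc.'s induced payoffs 4, 1, 6, 0, -9; outcome (R2, High), payoffs (6, 0).
If Novax leads: Labs Inc.'s best replies are Low→R4, Med→R3, High→R2; Novax's induced payoffs -1, 5, 0; outcome (R3, Med), payoffs (7, 5).
Labs Inc. gets 6 moving first and 7 moving second, so Labs Inc. prefers to move second.

second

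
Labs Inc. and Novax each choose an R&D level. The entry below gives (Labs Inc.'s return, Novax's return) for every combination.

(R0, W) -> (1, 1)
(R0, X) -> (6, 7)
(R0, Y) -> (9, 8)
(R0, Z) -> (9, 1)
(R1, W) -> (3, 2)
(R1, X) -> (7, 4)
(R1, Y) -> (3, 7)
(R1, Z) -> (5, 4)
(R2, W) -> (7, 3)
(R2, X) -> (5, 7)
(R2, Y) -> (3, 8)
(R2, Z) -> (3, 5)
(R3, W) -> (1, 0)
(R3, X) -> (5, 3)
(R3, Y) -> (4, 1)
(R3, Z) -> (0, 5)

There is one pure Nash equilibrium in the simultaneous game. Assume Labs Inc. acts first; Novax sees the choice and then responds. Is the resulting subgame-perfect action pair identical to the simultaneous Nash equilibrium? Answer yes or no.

yes

Solve by backward induction (Labs Inc. leads).
- R0: Novax compares 1, 7, 8, 1 and picks Y; Labs Inc. would get 9.
- R1: Novax compares 2, 4, 7, 4 and picks Y; Labs Inc. would get 3.
- R2: Novax compares 3, 7, 8, 5 and picks Y; Labs Inc. would get 3.
- R3: Novax compares 0, 3, 1, 5 and picks Z; Labs Inc. would get 0.
Maximizing over 9, 3, 3, 0, Labs Inc. chooses R0. Subgame-perfect outcome: (R0, Y) with payoffs (9, 8).
Now find the simultaneous Nash equilibrium.
Labs Inc.'s best replies: W→R2; X→R1; Y→R0; Z→R0.
Novax's best replies: R0→Y; R1→Y; R2→Y; R3→Z.
The unique mutual best reply is (R0, Y), giving (9, 8).
Sequential outcome (R0, Y) coincides with the Nash profile (R0, Y).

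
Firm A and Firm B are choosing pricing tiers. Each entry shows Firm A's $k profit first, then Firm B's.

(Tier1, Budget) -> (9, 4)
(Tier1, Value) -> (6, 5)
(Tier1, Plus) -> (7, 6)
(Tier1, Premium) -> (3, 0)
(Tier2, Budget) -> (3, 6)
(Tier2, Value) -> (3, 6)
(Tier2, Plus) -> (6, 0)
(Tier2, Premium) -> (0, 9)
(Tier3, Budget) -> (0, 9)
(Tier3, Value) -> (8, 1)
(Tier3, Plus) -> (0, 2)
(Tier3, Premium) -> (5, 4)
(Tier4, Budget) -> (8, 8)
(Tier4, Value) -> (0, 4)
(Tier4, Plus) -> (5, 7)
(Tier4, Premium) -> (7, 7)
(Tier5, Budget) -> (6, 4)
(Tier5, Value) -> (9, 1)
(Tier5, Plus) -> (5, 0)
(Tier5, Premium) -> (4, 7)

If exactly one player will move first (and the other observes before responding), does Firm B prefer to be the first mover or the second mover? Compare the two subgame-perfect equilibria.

second

If Firm A leads: Firm B's best replies are Tier1→Plus, Tier2→Premium, Tier3→Budget, Tier4→Budget, Tier5→Premium; Firm A's induced payoffs 7, 0, 0, 8, 4; outcome (Tier4, Budget), payoffs (8, 8).
If Firm B leads: Firm A's best replies are Budget→Tier1, Value→Tier5, Plus→Tier1, Premium→Tier4; Firm B's induced payoffs 4, 1, 6, 7; outcome (Tier4, Premium), payoffs (7, 7).
Firm B gets 7 moving first and 8 moving second, so Firm B prefers to move second.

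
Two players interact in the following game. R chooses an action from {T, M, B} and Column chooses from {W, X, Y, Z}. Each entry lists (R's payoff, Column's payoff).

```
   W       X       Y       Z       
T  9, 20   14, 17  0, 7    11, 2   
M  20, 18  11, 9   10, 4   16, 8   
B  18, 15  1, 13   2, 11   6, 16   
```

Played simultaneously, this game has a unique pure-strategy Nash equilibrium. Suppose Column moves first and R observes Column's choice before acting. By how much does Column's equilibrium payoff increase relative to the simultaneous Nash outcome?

0

R best-responds to each possible Column move:
- W: BR = M, leader payoff 18.
- X: BR = T, leader payoff 17.
- Y: BR = M, leader payoff 4.
- Z: BR = M, leader payoff 8.
Column's induced payoffs are 18, 17, 4, 8, so Column commits to W. Subgame-perfect outcome: (M, W) with payoffs (20, 18).
Now find the simultaneous Nash equilibrium.
R's best replies: W→M; X→T; Y→M; Z→M.
Column's best replies: T→W; M→W; B→Z.
Only (M, W) has each player best-responding; Nash payoffs (20, 18).
Column's commitment gain: 18 − 18 = 0.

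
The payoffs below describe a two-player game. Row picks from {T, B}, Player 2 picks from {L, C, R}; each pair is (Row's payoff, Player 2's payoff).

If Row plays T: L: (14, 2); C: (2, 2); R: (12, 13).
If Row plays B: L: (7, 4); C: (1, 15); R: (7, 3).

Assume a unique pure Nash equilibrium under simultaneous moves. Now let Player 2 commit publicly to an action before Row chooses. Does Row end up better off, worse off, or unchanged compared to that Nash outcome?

unchanged

Row best-responds to each possible Player 2 move:
- L → Row plays T (best of 14, 7); Player 2 gets 2.
- C → Row plays T (best of 2, 1); Player 2 gets 2.
- R → Row plays T (best of 12, 7); Player 2 gets 13.
Player 2's induced payoffs are 2, 2, 13, so Player 2 commits to R. Subgame-perfect outcome: (T, R) with payoffs (12, 13).
For the simultaneous game, intersect best replies.
Row's best replies: L→T; C→T; R→T.
Player 2's best replies: T→R; B→C.
The unique mutual best reply is (T, R), giving (12, 13).
Row earns 12 sequentially versus 12 at the Nash outcome: unchanged.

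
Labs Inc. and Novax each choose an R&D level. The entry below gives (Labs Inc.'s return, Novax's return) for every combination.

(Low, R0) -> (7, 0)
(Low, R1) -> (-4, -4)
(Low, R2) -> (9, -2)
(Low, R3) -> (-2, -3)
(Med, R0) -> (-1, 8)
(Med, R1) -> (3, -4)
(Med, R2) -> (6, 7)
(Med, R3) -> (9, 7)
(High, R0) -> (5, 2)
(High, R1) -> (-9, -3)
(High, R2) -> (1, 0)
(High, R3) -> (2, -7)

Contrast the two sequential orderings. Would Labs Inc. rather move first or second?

If Labs Inc. leads: Novax's best replies are Low→R0, Med→R0, High→R0; Labs Inc.'s induced payoffs 7, -1, 5; outcome (Low, R0), payoffs (7, 0).
If Novax leads: Labs Inc.'s best replies are R0→Low, R1→Med, R2→Low, R3→Med; Novax's induced payoffs 0, -4, -2, 7; outcome (Med, R3), payoffs (9, 7).
Labs Inc. gets 7 moving first and 9 moving second, so Labs Inc. prefers to move second.

second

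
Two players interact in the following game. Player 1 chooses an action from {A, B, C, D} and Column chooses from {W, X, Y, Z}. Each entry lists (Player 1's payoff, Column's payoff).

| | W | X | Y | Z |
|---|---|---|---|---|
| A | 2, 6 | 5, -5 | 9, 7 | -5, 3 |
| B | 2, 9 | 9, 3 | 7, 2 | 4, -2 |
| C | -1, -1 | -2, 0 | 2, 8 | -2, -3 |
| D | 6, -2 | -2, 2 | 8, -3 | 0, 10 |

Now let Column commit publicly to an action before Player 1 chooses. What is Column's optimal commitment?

Y

Solve by backward induction (Column leads).
- W: BR = D, leader payoff -2.
- X: BR = B, leader payoff 3.
- Y: BR = A, leader payoff 7.
- Z: BR = B, leader payoff -2.
Maximizing over -2, 3, 7, -2, Column chooses Y. Subgame-perfect outcome: (A, Y) with payoffs (9, 7).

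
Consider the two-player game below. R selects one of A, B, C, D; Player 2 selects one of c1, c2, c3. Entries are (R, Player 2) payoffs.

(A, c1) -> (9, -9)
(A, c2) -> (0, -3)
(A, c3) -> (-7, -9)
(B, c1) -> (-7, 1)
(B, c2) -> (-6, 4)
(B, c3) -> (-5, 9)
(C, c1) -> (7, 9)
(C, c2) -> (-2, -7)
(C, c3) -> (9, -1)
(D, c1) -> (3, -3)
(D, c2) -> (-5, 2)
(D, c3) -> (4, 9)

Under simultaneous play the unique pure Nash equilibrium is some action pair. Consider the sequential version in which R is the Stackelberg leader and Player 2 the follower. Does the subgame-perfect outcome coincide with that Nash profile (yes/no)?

Backward induction with R moving first.
- A: BR = c2, leader payoff 0.
- B: BR = c3, leader payoff -5.
- C: BR = c1, leader payoff 7.
- D: BR = c3, leader payoff 4.
R's induced payoffs are 0, -5, 7, 4, so R commits to C. Subgame-perfect outcome: (C, c1) with payoffs (7, 9).
Under simultaneous play:
R's best replies: c1→A; c2→A; c3→C.
Player 2's best replies: A→c2; B→c3; C→c1; D→c3.
The unique mutual best reply is (A, c2), giving (0, -3).
Sequential outcome (C, c1) differs from the Nash profile (A, c2).

no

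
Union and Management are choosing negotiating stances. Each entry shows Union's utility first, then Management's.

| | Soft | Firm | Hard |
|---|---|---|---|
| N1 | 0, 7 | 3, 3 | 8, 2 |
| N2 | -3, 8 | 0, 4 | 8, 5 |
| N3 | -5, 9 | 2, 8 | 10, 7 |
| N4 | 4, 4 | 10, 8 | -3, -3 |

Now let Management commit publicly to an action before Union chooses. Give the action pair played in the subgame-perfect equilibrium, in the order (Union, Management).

(N4, Firm)

Work backward from Union's decision.
- Soft: Union compares 0, -3, -5, 4 and picks N4; Management would get 4.
- Firm: Union compares 3, 0, 2, 10 and picks N4; Management would get 8.
- Hard: Union compares 8, 8, 10, -3 and picks N3; Management would get 7.
Maximizing over 4, 8, 7, Management chooses Firm. Subgame-perfect outcome: (N4, Firm) with payoffs (10, 8).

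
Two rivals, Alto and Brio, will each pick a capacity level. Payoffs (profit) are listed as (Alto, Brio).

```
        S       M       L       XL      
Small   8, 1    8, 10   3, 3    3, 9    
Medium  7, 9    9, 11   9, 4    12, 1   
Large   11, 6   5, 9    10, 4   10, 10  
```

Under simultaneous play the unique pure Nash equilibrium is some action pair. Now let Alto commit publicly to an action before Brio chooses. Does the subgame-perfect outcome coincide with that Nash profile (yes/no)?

no

Work backward from Brio's decision.
- Small → Brio plays M (best of 1, 10, 3, 9); Alto gets 8.
- Medium → Brio plays M (best of 9, 11, 4, 1); Alto gets 9.
- Large → Brio plays XL (best of 6, 9, 4, 10); Alto gets 10.
Among 8, 9, 10, the best is 10 at Large. Subgame-perfect outcome: (Large, XL) with payoffs (10, 10).
Now find the simultaneous Nash equilibrium.
Alto's best replies: S→Large; M→Medium; L→Large; XL→Medium.
Brio's best replies: Small→M; Medium→M; Large→XL.
Only (Medium, M) has each player best-responding; Nash payoffs (9, 11).
Sequential outcome (Large, XL) differs from the Nash profile (Medium, M).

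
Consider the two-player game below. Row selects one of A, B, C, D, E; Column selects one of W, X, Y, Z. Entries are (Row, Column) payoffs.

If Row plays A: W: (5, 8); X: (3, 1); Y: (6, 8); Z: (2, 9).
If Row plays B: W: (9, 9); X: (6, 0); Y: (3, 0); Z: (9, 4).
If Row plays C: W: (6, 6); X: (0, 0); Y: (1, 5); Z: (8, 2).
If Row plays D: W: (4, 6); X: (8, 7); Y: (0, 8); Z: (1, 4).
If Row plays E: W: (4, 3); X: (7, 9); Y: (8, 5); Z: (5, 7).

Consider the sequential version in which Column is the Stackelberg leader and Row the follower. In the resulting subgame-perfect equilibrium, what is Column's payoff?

Work backward from Row's decision.
- W → Row plays B (best of 5, 9, 6, 4, 4); Column gets 9.
- X → Row plays D (best of 3, 6, 0, 8, 7); Column gets 7.
- Y → Row plays E (best of 6, 3, 1, 0, 8); Column gets 5.
- Z → Row plays B (best of 2, 9, 8, 1, 5); Column gets 4.
Column's induced payoffs are 9, 7, 5, 4, so Column commits to W. Subgame-perfect outcome: (B, W) with payoffs (9, 9).

9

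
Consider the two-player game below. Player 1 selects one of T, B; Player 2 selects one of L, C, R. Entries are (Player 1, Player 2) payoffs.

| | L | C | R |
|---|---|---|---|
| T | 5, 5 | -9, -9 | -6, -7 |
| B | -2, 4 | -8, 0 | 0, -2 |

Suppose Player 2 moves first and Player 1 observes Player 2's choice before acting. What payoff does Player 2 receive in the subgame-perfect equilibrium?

Solve by backward induction (Player 2 leads).
- L: Player 1 compares 5, -2 and picks T; Player 2 would get 5.
- C: Player 1 compares -9, -8 and picks B; Player 2 would get 0.
- R: Player 1 compares -6, 0 and picks B; Player 2 would get -2.
Maximizing over 5, 0, -2, Player 2 chooses L. Subgame-perfect outcome: (T, L) with payoffs (5, 5).

5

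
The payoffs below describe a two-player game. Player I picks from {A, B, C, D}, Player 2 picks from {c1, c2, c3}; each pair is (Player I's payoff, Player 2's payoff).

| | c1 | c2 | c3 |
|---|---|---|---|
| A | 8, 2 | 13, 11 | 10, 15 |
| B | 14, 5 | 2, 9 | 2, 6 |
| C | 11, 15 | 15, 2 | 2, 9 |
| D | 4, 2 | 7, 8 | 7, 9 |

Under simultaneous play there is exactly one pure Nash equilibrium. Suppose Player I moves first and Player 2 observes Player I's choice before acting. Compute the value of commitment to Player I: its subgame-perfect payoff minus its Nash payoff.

1

Work backward from Player 2's decision.
- A: Player 2 compares 2, 11, 15 and picks c3; Player I would get 10.
- B: Player 2 compares 5, 9, 6 and picks c2; Player I would get 2.
- C: Player 2 compares 15, 2, 9 and picks c1; Player I would get 11.
- D: Player 2 compares 2, 8, 9 and picks c3; Player I would get 7.
Maximizing over 10, 2, 11, 7, Player I chooses C. Subgame-perfect outcome: (C, c1) with payoffs (11, 15).
Now find the simultaneous Nash equilibrium.
Player I's best replies: c1→B; c2→C; c3→A.
Player 2's best replies: A→c3; B→c2; C→c1; D→c3.
The unique mutual best reply is (A, c3), giving (10, 15).
Player I's commitment gain: 11 − 10 = 1.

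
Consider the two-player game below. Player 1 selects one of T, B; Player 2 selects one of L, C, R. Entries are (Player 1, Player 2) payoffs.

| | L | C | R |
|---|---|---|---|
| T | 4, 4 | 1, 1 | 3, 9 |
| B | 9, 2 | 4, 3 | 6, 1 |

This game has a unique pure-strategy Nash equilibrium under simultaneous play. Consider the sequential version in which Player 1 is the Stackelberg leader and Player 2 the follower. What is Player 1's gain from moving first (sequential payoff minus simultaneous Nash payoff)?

0

Player 2 best-responds to each possible Player 1 move:
- T → Player 2 plays R (best of 4, 1, 9); Player 1 gets 3.
- B → Player 2 plays C (best of 2, 3, 1); Player 1 gets 4.
Maximizing over 3, 4, Player 1 chooses B. Subgame-perfect outcome: (B, C) with payoffs (4, 3).
Under simultaneous play:
Player 1's best replies: L→B; C→B; R→B.
Player 2's best replies: T→R; B→C.
The unique mutual best reply is (B, C), giving (4, 3).
Player 1's commitment gain: 4 − 4 = 0.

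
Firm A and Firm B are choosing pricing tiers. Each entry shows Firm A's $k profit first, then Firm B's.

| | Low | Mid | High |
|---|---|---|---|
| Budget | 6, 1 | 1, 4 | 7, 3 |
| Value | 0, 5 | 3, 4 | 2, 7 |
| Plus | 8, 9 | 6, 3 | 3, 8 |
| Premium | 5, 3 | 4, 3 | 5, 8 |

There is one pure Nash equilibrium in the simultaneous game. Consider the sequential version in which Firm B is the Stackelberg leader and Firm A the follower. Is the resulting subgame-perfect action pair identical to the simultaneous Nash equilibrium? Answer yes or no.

yes

Work backward from Firm A's decision.
- Low → Firm A plays Plus (best of 6, 0, 8, 5); Firm B gets 9.
- Mid → Firm A plays Plus (best of 1, 3, 6, 4); Firm B gets 3.
- High → Firm A plays Budget (best of 7, 2, 3, 5); Firm B gets 3.
Firm B's induced payoffs are 9, 3, 3, so Firm B commits to Low. Subgame-perfect outcome: (Plus, Low) with payoffs (8, 9).
For the simultaneous game, intersect best replies.
Firm A's best replies: Low→Plus; Mid→Plus; High→Budget.
Firm B's best replies: Budget→Mid; Value→High; Plus→Low; Premium→High.
The unique mutual best reply is (Plus, Low), giving (8, 9).
Sequential outcome (Plus, Low) coincides with the Nash profile (Plus, Low).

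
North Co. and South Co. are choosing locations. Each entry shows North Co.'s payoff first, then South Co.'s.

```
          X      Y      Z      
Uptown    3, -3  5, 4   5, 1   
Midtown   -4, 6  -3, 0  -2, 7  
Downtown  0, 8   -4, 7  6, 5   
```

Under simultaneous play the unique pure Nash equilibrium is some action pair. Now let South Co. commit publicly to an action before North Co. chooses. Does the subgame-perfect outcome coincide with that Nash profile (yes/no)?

Work backward from North Co.'s decision.
- X: North Co. compares 3, -4, 0 and picks Uptown; South Co. would get -3.
- Y: North Co. compares 5, -3, -4 and picks Uptown; South Co. would get 4.
- Z: North Co. compares 5, -2, 6 and picks Downtown; South Co. would get 5.
Among -3, 4, 5, the best is 5 at Z. Subgame-perfect outcome: (Downtown, Z) with payoffs (6, 5).
Under simultaneous play:
North Co.'s best replies: X→Uptown; Y→Uptown; Z→Downtown.
South Co.'s best replies: Uptown→Y; Midtown→Z; Downtown→X.
Only (Uptown, Y) has each player best-responding; Nash payoffs (5, 4).
Sequential outcome (Downtown, Z) differs from the Nash profile (Uptown, Y).

no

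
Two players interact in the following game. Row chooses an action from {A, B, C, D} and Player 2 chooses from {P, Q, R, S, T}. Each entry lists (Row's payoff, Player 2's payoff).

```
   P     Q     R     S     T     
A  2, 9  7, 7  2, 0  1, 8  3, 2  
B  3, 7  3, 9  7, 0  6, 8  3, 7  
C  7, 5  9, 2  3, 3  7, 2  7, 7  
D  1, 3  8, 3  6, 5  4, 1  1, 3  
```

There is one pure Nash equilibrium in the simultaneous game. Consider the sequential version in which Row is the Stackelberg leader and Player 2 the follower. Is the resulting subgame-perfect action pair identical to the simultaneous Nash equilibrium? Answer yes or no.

yes

Backward induction with Row moving first.
- A → Player 2 plays P (best of 9, 7, 0, 8, 2); Row gets 2.
- B → Player 2 plays Q (best of 7, 9, 0, 8, 7); Row gets 3.
- C → Player 2 plays T (best of 5, 2, 3, 2, 7); Row gets 7.
- D → Player 2 plays R (best of 3, 3, 5, 1, 3); Row gets 6.
Maximizing over 2, 3, 7, 6, Row chooses C. Subgame-perfect outcome: (C, T) with payoffs (7, 7).
Under simultaneous play:
Row's best replies: P→C; Q→C; R→B; S→C; T→C.
Player 2's best replies: A→P; B→Q; C→T; D→R.
The unique mutual best reply is (C, T), giving (7, 7).
Sequential outcome (C, T) coincides with the Nash profile (C, T).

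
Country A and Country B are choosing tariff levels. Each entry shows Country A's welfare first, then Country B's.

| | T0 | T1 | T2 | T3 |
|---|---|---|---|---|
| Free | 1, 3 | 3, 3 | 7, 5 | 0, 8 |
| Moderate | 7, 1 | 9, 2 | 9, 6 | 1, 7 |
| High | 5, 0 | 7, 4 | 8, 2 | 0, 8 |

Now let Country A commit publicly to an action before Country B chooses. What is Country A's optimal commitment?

Moderate

Country B best-responds to each possible Country A move:
- Free: BR = T3, leader payoff 0.
- Moderate: BR = T3, leader payoff 1.
- High: BR = T3, leader payoff 0.
Country A's induced payoffs are 0, 1, 0, so Country A commits to Moderate. Subgame-perfect outcome: (Moderate, T3) with payoffs (1, 7).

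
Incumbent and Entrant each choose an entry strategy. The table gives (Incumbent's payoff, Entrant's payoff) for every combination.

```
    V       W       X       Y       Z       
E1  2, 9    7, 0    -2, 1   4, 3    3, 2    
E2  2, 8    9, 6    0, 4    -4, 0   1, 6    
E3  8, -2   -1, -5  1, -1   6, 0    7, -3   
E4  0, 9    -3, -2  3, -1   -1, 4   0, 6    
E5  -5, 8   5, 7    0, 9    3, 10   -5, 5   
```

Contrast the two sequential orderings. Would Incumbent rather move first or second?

second

If Incumbent leads: Entrant's best replies are E1→V, E2→V, E3→Y, E4→V, E5→Y; Incumbent's induced payoffs 2, 2, 6, 0, 3; outcome (E3, Y), payoffs (6, 0).
If Entrant leads: Incumbent's best replies are V→E3, W→E2, X→E4, Y→E3, Z→E3; Entrant's induced payoffs -2, 6, -1, 0, -3; outcome (E2, W), payoffs (9, 6).
Incumbent gets 6 moving first and 9 moving second, so Incumbent prefers to move second.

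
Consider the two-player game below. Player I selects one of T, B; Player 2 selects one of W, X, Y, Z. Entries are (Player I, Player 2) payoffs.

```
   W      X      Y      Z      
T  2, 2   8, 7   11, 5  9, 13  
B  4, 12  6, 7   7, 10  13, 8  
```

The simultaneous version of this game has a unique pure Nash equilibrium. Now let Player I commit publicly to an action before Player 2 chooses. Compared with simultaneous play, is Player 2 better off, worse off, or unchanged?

Player 2 best-responds to each possible Player I move:
- T: BR = Z, leader payoff 9.
- B: BR = W, leader payoff 4.
Among 9, 4, the best is 9 at T. Subgame-perfect outcome: (T, Z) with payoffs (9, 13).
Under simultaneous play:
Player I's best replies: W→B; X→T; Y→T; Z→B.
Player 2's best replies: T→Z; B→W.
The unique mutual best reply is (B, W), giving (4, 12).
Player 2 earns 13 sequentially versus 12 at the Nash outcome: better off.

better off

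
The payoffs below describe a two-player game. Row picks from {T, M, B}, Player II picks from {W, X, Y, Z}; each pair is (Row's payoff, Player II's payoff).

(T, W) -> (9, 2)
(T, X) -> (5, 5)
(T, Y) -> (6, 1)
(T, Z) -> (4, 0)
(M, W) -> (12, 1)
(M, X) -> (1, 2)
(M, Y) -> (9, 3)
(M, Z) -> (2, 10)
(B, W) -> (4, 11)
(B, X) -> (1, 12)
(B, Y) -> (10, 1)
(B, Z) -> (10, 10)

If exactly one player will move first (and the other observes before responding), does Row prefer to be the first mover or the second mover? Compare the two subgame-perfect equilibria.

If Row leads: Player II's best replies are T→X, M→Z, B→X; Row's induced payoffs 5, 2, 1; outcome (T, X), payoffs (5, 5).
If Player II leads: Row's best replies are W→M, X→T, Y→B, Z→B; Player II's induced payoffs 1, 5, 1, 10; outcome (B, Z), payoffs (10, 10).
Row gets 5 moving first and 10 moving second, so Row prefers to move second.

second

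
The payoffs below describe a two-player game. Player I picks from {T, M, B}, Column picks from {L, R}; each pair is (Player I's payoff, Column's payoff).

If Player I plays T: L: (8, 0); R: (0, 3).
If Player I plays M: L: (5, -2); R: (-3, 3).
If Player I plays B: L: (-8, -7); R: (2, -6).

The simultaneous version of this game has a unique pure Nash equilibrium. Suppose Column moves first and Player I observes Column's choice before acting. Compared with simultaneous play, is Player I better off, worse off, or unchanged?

better off

Work backward from Player I's decision.
- L → Player I plays T (best of 8, 5, -8); Column gets 0.
- R → Player I plays B (best of 0, -3, 2); Column gets -6.
Column's induced payoffs are 0, -6, so Column commits to L. Subgame-perfect outcome: (T, L) with payoffs (8, 0).
Under simultaneous play:
Player I's best replies: L→T; R→B.
Column's best replies: T→R; M→R; B→R.
Only (B, R) has each player best-responding; Nash payoffs (2, -6).
Player I earns 8 sequentially versus 2 at the Nash outcome: better off.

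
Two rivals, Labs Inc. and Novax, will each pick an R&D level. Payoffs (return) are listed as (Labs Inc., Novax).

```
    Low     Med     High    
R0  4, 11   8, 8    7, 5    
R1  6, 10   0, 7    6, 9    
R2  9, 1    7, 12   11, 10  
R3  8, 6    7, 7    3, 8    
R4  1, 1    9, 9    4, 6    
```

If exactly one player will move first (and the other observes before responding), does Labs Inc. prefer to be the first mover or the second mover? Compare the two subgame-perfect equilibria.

If Labs Inc. leads: Novax's best replies are R0→Low, R1→Low, R2→Med, R3→High, R4→Med; Labs Inc.'s induced payoffs 4, 6, 7, 3, 9; outcome (R4, Med), payoffs (9, 9).
If Novax leads: Labs Inc.'s best replies are Low→R2, Med→R4, High→R2; Novax's induced payoffs 1, 9, 10; outcome (R2, High), payoffs (11, 10).
Labs Inc. gets 9 moving first and 11 moving second, so Labs Inc. prefers to move second.

second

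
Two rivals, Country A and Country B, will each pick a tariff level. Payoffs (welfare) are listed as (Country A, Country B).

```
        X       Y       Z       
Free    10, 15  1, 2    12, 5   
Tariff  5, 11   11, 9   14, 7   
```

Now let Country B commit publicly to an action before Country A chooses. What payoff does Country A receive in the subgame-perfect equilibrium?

Backward induction with Country B moving first.
- X: BR = Free, leader payoff 15.
- Y: BR = Tariff, leader payoff 9.
- Z: BR = Tariff, leader payoff 7.
Country B's induced payoffs are 15, 9, 7, so Country B commits to X. Subgame-perfect outcome: (Free, X) with payoffs (10, 15).

10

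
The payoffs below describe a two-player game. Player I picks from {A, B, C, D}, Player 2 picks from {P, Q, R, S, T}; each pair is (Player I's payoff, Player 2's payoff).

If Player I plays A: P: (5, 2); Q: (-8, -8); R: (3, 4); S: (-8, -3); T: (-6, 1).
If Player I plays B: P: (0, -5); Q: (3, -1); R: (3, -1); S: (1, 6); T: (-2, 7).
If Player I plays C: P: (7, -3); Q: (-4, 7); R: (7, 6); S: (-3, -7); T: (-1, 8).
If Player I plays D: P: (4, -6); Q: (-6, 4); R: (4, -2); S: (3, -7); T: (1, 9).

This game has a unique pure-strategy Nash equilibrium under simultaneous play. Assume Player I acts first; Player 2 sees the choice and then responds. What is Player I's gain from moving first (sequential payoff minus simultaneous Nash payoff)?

2

Player 2 best-responds to each possible Player I move:
- A → Player 2 plays R (best of 2, -8, 4, -3, 1); Player I gets 3.
- B → Player 2 plays T (best of -5, -1, -1, 6, 7); Player I gets -2.
- C → Player 2 plays T (best of -3, 7, 6, -7, 8); Player I gets -1.
- D → Player 2 plays T (best of -6, 4, -2, -7, 9); Player I gets 1.
Maximizing over 3, -2, -1, 1, Player I chooses A. Subgame-perfect outcome: (A, R) with payoffs (3, 4).
For the simultaneous game, intersect best replies.
Player I's best replies: P→C; Q→B; R→C; S→D; T→D.
Player 2's best replies: A→R; B→T; C→T; D→T.
The unique mutual best reply is (D, T), giving (1, 9).
Player I's commitment gain: 3 − 1 = 2.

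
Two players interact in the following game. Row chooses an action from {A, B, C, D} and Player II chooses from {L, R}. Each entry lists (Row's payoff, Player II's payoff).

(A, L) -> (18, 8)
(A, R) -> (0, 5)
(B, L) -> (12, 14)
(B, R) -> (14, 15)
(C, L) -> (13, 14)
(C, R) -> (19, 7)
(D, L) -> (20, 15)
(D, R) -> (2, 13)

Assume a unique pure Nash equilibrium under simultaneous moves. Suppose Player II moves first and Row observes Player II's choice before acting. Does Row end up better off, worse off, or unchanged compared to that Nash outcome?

Row best-responds to each possible Player II move:
- L → Row plays D (best of 18, 12, 13, 20); Player II gets 15.
- R → Row plays C (best of 0, 14, 19, 2); Player II gets 7.
Among 15, 7, the best is 15 at L. Subgame-perfect outcome: (D, L) with payoffs (20, 15).
Under simultaneous play:
Row's best replies: L→D; R→C.
Player II's best replies: A→L; B→R; C→L; D→L.
The unique mutual best reply is (D, L), giving (20, 15).
Row earns 20 sequentially versus 20 at the Nash outcome: unchanged.

unchanged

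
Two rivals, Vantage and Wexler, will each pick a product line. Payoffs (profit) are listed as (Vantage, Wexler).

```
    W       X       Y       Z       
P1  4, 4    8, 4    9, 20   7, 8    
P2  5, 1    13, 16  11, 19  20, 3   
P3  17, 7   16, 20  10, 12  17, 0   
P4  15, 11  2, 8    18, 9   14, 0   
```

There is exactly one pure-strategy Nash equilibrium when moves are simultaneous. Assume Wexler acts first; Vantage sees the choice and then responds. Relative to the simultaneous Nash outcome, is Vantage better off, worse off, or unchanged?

unchanged

Work backward from Vantage's decision.
- W → Vantage plays P3 (best of 4, 5, 17, 15); Wexler gets 7.
- X → Vantage plays P3 (best of 8, 13, 16, 2); Wexler gets 20.
- Y → Vantage plays P4 (best of 9, 11, 10, 18); Wexler gets 9.
- Z → Vantage plays P2 (best of 7, 20, 17, 14); Wexler gets 3.
Maximizing over 7, 20, 9, 3, Wexler chooses X. Subgame-perfect outcome: (P3, X) with payoffs (16, 20).
Under simultaneous play:
Vantage's best replies: W→P3; X→P3; Y→P4; Z→P2.
Wexler's best replies: P1→Y; P2→Y; P3→X; P4→W.
Only (P3, X) has each player best-responding; Nash payoffs (16, 20).
Vantage earns 16 sequentially versus 16 at the Nash outcome: unchanged.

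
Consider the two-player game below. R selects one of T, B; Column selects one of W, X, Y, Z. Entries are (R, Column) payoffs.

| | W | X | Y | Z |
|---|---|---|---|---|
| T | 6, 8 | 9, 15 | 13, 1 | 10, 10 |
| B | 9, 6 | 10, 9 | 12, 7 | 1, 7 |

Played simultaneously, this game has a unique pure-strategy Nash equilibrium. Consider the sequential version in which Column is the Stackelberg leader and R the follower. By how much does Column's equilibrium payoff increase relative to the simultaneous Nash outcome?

1

Backward induction with Column moving first.
- W → R plays B (best of 6, 9); Column gets 6.
- X → R plays B (best of 9, 10); Column gets 9.
- Y → R plays T (best of 13, 12); Column gets 1.
- Z → R plays T (best of 10, 1); Column gets 10.
Column's induced payoffs are 6, 9, 1, 10, so Column commits to Z. Subgame-perfect outcome: (T, Z) with payoffs (10, 10).
Under simultaneous play:
R's best replies: W→B; X→B; Y→T; Z→T.
Column's best replies: T→X; B→X.
Only (B, X) has each player best-responding; Nash payoffs (10, 9).
Column's commitment gain: 10 − 9 = 1.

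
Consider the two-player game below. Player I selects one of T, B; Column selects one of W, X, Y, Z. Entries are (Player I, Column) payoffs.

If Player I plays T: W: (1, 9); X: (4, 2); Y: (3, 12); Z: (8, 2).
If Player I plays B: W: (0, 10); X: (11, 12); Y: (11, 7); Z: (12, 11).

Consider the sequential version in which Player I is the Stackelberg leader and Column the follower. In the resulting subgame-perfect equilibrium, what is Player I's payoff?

11

Solve by backward induction (Player I leads).
- T: Column compares 9, 2, 12, 2 and picks Y; Player I would get 3.
- B: Column compares 10, 12, 7, 11 and picks X; Player I would get 11.
Player I's induced payoffs are 3, 11, so Player I commits to B. Subgame-perfect outcome: (B, X) with payoffs (11, 12).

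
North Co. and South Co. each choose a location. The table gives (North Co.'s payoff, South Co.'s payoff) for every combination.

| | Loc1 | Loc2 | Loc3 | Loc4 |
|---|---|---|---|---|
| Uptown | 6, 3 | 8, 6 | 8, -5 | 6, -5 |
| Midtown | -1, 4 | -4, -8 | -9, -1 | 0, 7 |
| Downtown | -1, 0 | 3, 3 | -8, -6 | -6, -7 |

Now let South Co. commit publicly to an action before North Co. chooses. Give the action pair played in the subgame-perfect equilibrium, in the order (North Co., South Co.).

Backward induction with South Co. moving first.
- Loc1 → North Co. plays Uptown (best of 6, -1, -1); South Co. gets 3.
- Loc2 → North Co. plays Uptown (best of 8, -4, 3); South Co. gets 6.
- Loc3 → North Co. plays Uptown (best of 8, -9, -8); South Co. gets -5.
- Loc4 → North Co. plays Uptown (best of 6, 0, -6); South Co. gets -5.
Maximizing over 3, 6, -5, -5, South Co. chooses Loc2. Subgame-perfect outcome: (Uptown, Loc2) with payoffs (8, 6).

(Uptown, Loc2)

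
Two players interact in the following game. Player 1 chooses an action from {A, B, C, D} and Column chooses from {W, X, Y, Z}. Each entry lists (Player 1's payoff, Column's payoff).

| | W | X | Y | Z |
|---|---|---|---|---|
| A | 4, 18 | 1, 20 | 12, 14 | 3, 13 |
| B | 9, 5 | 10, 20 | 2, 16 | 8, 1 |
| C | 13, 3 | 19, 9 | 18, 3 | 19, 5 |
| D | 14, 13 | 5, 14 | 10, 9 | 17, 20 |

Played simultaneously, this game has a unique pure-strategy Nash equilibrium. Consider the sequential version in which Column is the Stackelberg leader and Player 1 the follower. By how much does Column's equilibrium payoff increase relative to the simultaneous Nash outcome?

4

Backward induction with Column moving first.
- W: Player 1 compares 4, 9, 13, 14 and picks D; Column would get 13.
- X: Player 1 compares 1, 10, 19, 5 and picks C; Column would get 9.
- Y: Player 1 compares 12, 2, 18, 10 and picks C; Column would get 3.
- Z: Player 1 compares 3, 8, 19, 17 and picks C; Column would get 5.
Maximizing over 13, 9, 3, 5, Column chooses W. Subgame-perfect outcome: (D, W) with payoffs (14, 13).
For the simultaneous game, intersect best replies.
Player 1's best replies: W→D; X→C; Y→C; Z→C.
Column's best replies: A→X; B→X; C→X; D→Z.
Only (C, X) has each player best-responding; Nash payoffs (19, 9).
Column's commitment gain: 13 − 9 = 4.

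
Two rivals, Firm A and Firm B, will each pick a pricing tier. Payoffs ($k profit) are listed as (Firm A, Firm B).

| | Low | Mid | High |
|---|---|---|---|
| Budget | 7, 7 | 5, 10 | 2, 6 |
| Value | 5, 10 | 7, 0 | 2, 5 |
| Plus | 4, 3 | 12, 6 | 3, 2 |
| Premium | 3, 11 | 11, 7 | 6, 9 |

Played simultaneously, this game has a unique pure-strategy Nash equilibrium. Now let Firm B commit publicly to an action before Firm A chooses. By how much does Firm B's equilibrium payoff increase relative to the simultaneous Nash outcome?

Firm A best-responds to each possible Firm B move:
- Low → Firm A plays Budget (best of 7, 5, 4, 3); Firm B gets 7.
- Mid → Firm A plays Plus (best of 5, 7, 12, 11); Firm B gets 6.
- High → Firm A plays Premium (best of 2, 2, 3, 6); Firm B gets 9.
Maximizing over 7, 6, 9, Firm B chooses High. Subgame-perfect outcome: (Premium, High) with payoffs (6, 9).
For the simultaneous game, intersect best replies.
Firm A's best replies: Low→Budget; Mid→Plus; High→Premium.
Firm B's best replies: Budget→Mid; Value→Low; Plus→Mid; Premium→Low.
The unique mutual best reply is (Plus, Mid), giving (12, 6).
Firm B's commitment gain: 9 − 6 = 3.

3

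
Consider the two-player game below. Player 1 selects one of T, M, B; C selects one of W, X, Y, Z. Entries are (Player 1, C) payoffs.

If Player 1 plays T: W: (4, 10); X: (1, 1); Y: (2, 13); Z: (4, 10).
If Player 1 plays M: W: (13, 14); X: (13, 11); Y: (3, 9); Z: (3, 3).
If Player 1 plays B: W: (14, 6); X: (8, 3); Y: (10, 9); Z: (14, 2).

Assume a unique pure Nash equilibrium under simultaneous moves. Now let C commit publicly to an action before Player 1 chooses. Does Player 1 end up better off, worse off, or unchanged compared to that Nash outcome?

Work backward from Player 1's decision.
- W: BR = B, leader payoff 6.
- X: BR = M, leader payoff 11.
- Y: BR = B, leader payoff 9.
- Z: BR = B, leader payoff 2.
C's induced payoffs are 6, 11, 9, 2, so C commits to X. Subgame-perfect outcome: (M, X) with payoffs (13, 11).
For the simultaneous game, intersect best replies.
Player 1's best replies: W→B; X→M; Y→B; Z→B.
C's best replies: T→Y; M→W; B→Y.
Only (B, Y) has each player best-responding; Nash payoffs (10, 9).
Player 1 earns 13 sequentially versus 10 at the Nash outcome: better off.

better off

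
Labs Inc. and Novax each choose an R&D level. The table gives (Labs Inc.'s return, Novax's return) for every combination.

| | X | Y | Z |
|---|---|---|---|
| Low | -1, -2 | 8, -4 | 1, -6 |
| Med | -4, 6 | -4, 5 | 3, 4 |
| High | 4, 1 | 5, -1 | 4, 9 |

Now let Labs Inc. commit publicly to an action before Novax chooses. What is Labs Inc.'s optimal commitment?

High

Work backward from Novax's decision.
- Low: Novax compares -2, -4, -6 and picks X; Labs Inc. would get -1.
- Med: Novax compares 6, 5, 4 and picks X; Labs Inc. would get -4.
- High: Novax compares 1, -1, 9 and picks Z; Labs Inc. would get 4.
Among -1, -4, 4, the best is 4 at High. Subgame-perfect outcome: (High, Z) with payoffs (4, 9).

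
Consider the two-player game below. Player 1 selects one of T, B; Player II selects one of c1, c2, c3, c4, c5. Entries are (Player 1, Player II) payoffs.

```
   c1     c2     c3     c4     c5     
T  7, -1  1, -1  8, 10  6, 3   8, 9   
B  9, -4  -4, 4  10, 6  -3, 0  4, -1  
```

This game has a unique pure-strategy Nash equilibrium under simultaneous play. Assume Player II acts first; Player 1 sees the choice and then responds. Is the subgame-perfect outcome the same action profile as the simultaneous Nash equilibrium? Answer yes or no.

no

Work backward from Player 1's decision.
- c1: Player 1 compares 7, 9 and picks B; Player II would get -4.
- c2: Player 1 compares 1, -4 and picks T; Player II would get -1.
- c3: Player 1 compares 8, 10 and picks B; Player II would get 6.
- c4: Player 1 compares 6, -3 and picks T; Player II would get 3.
- c5: Player 1 compares 8, 4 and picks T; Player II would get 9.
Among -4, -1, 6, 3, 9, the best is 9 at c5. Subgame-perfect outcome: (T, c5) with payoffs (8, 9).
Now find the simultaneous Nash equilibrium.
Player 1's best replies: c1→B; c2→T; c3→B; c4→T; c5→T.
Player II's best replies: T→c3; B→c3.
The unique mutual best reply is (B, c3), giving (10, 6).
Sequential outcome (T, c5) differs from the Nash profile (B, c3).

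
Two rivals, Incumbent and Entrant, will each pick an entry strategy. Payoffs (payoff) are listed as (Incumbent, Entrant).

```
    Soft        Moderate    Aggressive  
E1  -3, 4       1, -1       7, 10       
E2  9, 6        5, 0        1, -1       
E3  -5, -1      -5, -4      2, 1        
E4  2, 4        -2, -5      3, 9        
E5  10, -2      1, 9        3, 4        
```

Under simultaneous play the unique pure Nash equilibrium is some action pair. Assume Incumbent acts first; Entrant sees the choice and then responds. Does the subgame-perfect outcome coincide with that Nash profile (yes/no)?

Entrant best-responds to each possible Incumbent move:
- E1: BR = Aggressive, leader payoff 7.
- E2: BR = Soft, leader payoff 9.
- E3: BR = Aggressive, leader payoff 2.
- E4: BR = Aggressive, leader payoff 3.
- E5: BR = Moderate, leader payoff 1.
Among 7, 9, 2, 3, 1, the best is 9 at E2. Subgame-perfect outcome: (E2, Soft) with payoffs (9, 6).
Under simultaneous play:
Incumbent's best replies: Soft→E5; Moderate→E2; Aggressive→E1.
Entrant's best replies: E1→Aggressive; E2→Soft; E3→Aggressive; E4→Aggressive; E5→Moderate.
Only (E1, Aggressive) has each player best-responding; Nash payoffs (7, 10).
Sequential outcome (E2, Soft) differs from the Nash profile (E1, Aggressive).

no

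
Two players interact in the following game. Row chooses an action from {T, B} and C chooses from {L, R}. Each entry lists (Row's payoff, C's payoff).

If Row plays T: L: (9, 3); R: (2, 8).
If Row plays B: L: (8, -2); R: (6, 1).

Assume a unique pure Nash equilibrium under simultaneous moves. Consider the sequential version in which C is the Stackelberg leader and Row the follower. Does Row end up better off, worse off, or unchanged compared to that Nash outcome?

Solve by backward induction (C leads).
- L → Row plays T (best of 9, 8); C gets 3.
- R → Row plays B (best of 2, 6); C gets 1.
Among 3, 1, the best is 3 at L. Subgame-perfect outcome: (T, L) with payoffs (9, 3).
Now find the simultaneous Nash equilibrium.
Row's best replies: L→T; R→B.
C's best replies: T→R; B→R.
Only (B, R) has each player best-responding; Nash payoffs (6, 1).
Row earns 9 sequentially versus 6 at the Nash outcome: better off.

better off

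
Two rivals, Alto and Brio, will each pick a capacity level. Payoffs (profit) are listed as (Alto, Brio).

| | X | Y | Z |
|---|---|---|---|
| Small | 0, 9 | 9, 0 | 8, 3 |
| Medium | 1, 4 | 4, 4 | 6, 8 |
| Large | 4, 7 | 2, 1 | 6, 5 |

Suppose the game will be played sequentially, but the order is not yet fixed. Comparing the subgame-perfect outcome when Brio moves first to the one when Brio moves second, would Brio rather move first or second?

second

If Alto leads: Brio's best replies are Small→X, Medium→Z, Large→X; Alto's induced payoffs 0, 6, 4; outcome (Medium, Z), payoffs (6, 8).
If Brio leads: Alto's best replies are X→Large, Y→Small, Z→Small; Brio's induced payoffs 7, 0, 3; outcome (Large, X), payoffs (4, 7).
Brio gets 7 moving first and 8 moving second, so Brio prefers to move second.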